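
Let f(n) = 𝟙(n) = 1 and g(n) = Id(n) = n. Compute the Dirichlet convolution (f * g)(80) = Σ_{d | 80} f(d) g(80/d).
(𝟙 * Id)(80) = 186

Divisors of 80: [1, 2, 4, 5, 8, 10, 16, 20, 40, 80]. For each d | 80:
  d = 1: 𝟙(1) · Id(80/1) = 1 · 80 = 80
  d = 2: 𝟙(2) · Id(80/2) = 1 · 40 = 40
  d = 4: 𝟙(4) · Id(80/4) = 1 · 20 = 20
  d = 5: 𝟙(5) · Id(80/5) = 1 · 16 = 16
  d = 8: 𝟙(8) · Id(80/8) = 1 · 10 = 10
  d = 10: 𝟙(10) · Id(80/10) = 1 · 8 = 8
  d = 16: 𝟙(16) · Id(80/16) = 1 · 5 = 5
  d = 20: 𝟙(20) · Id(80/20) = 1 · 4 = 4
  d = 40: 𝟙(40) · Id(80/40) = 1 · 2 = 2
  d = 80: 𝟙(80) · Id(80/80) = 1 · 1 = 1
Summing: (𝟙 * Id)(80) = 80 + 40 + 20 + 16 + 10 + 8 + 5 + 4 + 2 + 1 = 186.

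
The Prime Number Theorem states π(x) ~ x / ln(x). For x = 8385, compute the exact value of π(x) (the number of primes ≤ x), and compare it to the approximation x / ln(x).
π(8385) = 1049;  x/ln(x) ≈ 928.14;  relative error ≈ 11.52%.

Directly count primes up to 8385: π(8385) = 1049. The PNT approximation gives 8385/ln(8385) ≈ 8385/9.03420 ≈ 928.14. Relative error (π(x) − x/ln(x)) / π(x) ≈ 11.52%; the approximation is known to undercount slightly (Li(x) is a better estimate).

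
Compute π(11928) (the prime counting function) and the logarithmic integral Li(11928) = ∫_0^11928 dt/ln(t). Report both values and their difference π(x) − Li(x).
π(11928) = 1429;  Li(11928) ≈ 1453.43;  π(x) − Li(x) ≈ -24.43.

Direct count of primes ≤ 11928 gives π(11928) = 1429. Numerical evaluation of the logarithmic integral gives Li(11928) ≈ 1453.43. The difference π(x) − Li(x) ≈ -24.43 is typically negative for small/moderate x (Li(x) overestimates), though Littlewood's theorem shows this sign changes infinitely often.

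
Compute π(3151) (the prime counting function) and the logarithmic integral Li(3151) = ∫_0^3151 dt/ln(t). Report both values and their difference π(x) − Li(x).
π(3151) = 446;  Li(3151) ≈ 461.56;  π(x) − Li(x) ≈ -15.56.

Direct count of primes ≤ 3151 gives π(3151) = 446. Numerical evaluation of the logarithmic integral gives Li(3151) ≈ 461.56. The difference π(x) − Li(x) ≈ -15.56 is typically negative for small/moderate x (Li(x) overestimates), though Littlewood's theorem shows this sign changes infinitely often.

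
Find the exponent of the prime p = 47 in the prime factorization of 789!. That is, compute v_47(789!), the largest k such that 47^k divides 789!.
v_47(789!) = 16

Legendre's formula: v_p(n!) = Σ_{k ≥ 1} ⌊n / p^k⌋. For p = 47, n = 789, the terms are:
  ⌊789/47^1⌋ = ⌊789/47⌋ = 16
(the next term ⌊789/47^2⌋ = 0, terminating the sum). Summing: v_47(789!) = 16 = 16.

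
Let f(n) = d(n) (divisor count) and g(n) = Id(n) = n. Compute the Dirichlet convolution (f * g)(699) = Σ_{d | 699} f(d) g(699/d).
(d * Id)(699) = 1175

Divisors of 699: [1, 3, 233, 699]. For each d | 699:
  d = 1: d(1) · Id(699/1) = 1 · 699 = 699
  d = 3: d(3) · Id(699/3) = 2 · 233 = 466
  d = 233: d(233) · Id(699/233) = 2 · 3 = 6
  d = 699: d(699) · Id(699/699) = 4 · 1 = 4
Summing: (d * Id)(699) = 699 + 466 + 6 + 4 = 1175.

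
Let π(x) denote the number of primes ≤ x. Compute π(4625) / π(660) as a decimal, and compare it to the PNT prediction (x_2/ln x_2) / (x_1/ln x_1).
π(4625)/π(660) = 624/120 ≈ 5.2000;  PNT prediction ≈ 5.3909.

π(660) = 120 and π(4625) = 624, so π(4625)/π(660) ≈ 5.2000. The PNT-predicted ratio is (4625/ln(4625)) / (660/ln(660)) ≈ 5.3909. The two agree to within a few percent, as expected.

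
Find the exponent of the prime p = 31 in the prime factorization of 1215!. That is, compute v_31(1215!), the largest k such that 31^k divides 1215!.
v_31(1215!) = 40

Legendre's formula: v_p(n!) = Σ_{k ≥ 1} ⌊n / p^k⌋. For p = 31, n = 1215, the terms are:
  ⌊1215/31^1⌋ = ⌊1215/31⌋ = 39
  ⌊1215/31^2⌋ = ⌊1215/961⌋ = 1
(the next term ⌊1215/31^3⌋ = 0, terminating the sum). Summing: v_31(1215!) = 39 + 1 = 40.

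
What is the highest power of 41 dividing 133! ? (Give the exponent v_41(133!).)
v_41(133!) = 3

Legendre's formula: v_p(n!) = Σ_{k ≥ 1} ⌊n / p^k⌋. For p = 41, n = 133, the terms are:
  ⌊133/41^1⌋ = ⌊133/41⌋ = 3
(the next term ⌊133/41^2⌋ = 0, terminating the sum). Summing: v_41(133!) = 3 = 3.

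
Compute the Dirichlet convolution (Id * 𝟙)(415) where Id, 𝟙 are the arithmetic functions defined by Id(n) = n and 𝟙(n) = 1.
(Id * 𝟙)(415) = 504

Divisors of 415: [1, 5, 83, 415]. For each d | 415:
  d = 1: Id(1) · 𝟙(415/1) = 1 · 1 = 1
  d = 5: Id(5) · 𝟙(415/5) = 5 · 1 = 5
  d = 83: Id(83) · 𝟙(415/83) = 83 · 1 = 83
  d = 415: Id(415) · 𝟙(415/415) = 415 · 1 = 415
Summing: (Id * 𝟙)(415) = 1 + 5 + 83 + 415 = 504.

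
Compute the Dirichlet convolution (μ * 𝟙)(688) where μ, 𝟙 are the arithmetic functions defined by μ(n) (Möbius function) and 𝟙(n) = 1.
(μ * 𝟙)(688) = 0

Divisors of 688: [1, 2, 4, 8, 16, 43, 86, 172, 344, 688]. For each d | 688:
  d = 1: μ(1) · 𝟙(688/1) = 1 · 1 = 1
  d = 2: μ(2) · 𝟙(688/2) = -1 · 1 = -1
  d = 4: μ(4) · 𝟙(688/4) = 0 · 1 = 0
  d = 8: μ(8) · 𝟙(688/8) = 0 · 1 = 0
  d = 16: μ(16) · 𝟙(688/16) = 0 · 1 = 0
  d = 43: μ(43) · 𝟙(688/43) = -1 · 1 = -1
  d = 86: μ(86) · 𝟙(688/86) = 1 · 1 = 1
  d = 172: μ(172) · 𝟙(688/172) = 0 · 1 = 0
  d = 344: μ(344) · 𝟙(688/344) = 0 · 1 = 0
  d = 688: μ(688) · 𝟙(688/688) = 0 · 1 = 0
Summing: (μ * 𝟙)(688) = 1 + -1 + 0 + 0 + 0 + -1 + 1 + 0 + 0 + 0 = 0.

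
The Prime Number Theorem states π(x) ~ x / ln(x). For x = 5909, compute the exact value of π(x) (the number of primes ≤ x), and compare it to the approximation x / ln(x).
π(5909) = 777;  x/ln(x) ≈ 680.43;  relative error ≈ 12.43%.

Directly count primes up to 5909: π(5909) = 777. The PNT approximation gives 5909/ln(5909) ≈ 5909/8.68423 ≈ 680.43. Relative error (π(x) − x/ln(x)) / π(x) ≈ 12.43%; the approximation is known to undercount slightly (Li(x) is a better estimate).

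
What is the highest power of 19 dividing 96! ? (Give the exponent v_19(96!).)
v_19(96!) = 5

Legendre's formula: v_p(n!) = Σ_{k ≥ 1} ⌊n / p^k⌋. For p = 19, n = 96, the terms are:
  ⌊96/19^1⌋ = ⌊96/19⌋ = 5
(the next term ⌊96/19^2⌋ = 0, terminating the sum). Summing: v_19(96!) = 5 = 5.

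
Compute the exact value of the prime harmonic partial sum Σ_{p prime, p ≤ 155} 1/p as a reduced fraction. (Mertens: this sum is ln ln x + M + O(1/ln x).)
Σ 1/p = 426559540131011718238816115585684956391671166781102121476137/225319534991831177328890236228992001350685163362356544091910

π(155) = 36, so the primes ≤ 155 are [2, 3, 5, 7, 11, 13, 17, 19, 23, 29, 31, 37, 41, 43, 47, 53, 59, 61, 67, 71, 73, 79, 83, 89, 97, 101, 103, 107, 109, 113, 127, 131, 137, 139, 149, 151]. Summing 1/p over these primes: 426559540131011718238816115585684956391671166781102121476137/225319534991831177328890236228992001350685163362356544091910 ≈ 1.8931. Mertens estimate ln ln(155) + 0.2615 ≈ 1.8796.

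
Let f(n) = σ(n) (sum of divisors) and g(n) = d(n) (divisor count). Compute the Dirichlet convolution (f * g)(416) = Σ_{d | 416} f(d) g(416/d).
(σ * d)(416) = 3504

Divisors of 416: [1, 2, 4, 8, 13, 16, 26, 32, 52, 104, 208, 416]. For each d | 416:
  d = 1: σ(1) · d(416/1) = 1 · 12 = 12
  d = 2: σ(2) · d(416/2) = 3 · 10 = 30
  d = 4: σ(4) · d(416/4) = 7 · 8 = 56
  d = 8: σ(8) · d(416/8) = 15 · 6 = 90
  d = 13: σ(13) · d(416/13) = 14 · 6 = 84
  d = 16: σ(16) · d(416/16) = 31 · 4 = 124
  d = 26: σ(26) · d(416/26) = 42 · 5 = 210
  d = 32: σ(32) · d(416/32) = 63 · 2 = 126
  d = 52: σ(52) · d(416/52) = 98 · 4 = 392
  d = 104: σ(104) · d(416/104) = 210 · 3 = 630
  d = 208: σ(208) · d(416/208) = 434 · 2 = 868
  d = 416: σ(416) · d(416/416) = 882 · 1 = 882
Summing: (σ * d)(416) = 12 + 30 + 56 + 90 + 84 + 124 + 210 + 126 + 392 + 630 + 868 + 882 = 3504.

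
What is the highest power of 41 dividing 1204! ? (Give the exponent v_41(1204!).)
v_41(1204!) = 29

Legendre's formula: v_p(n!) = Σ_{k ≥ 1} ⌊n / p^k⌋. For p = 41, n = 1204, the terms are:
  ⌊1204/41^1⌋ = ⌊1204/41⌋ = 29
(the next term ⌊1204/41^2⌋ = 0, terminating the sum). Summing: v_41(1204!) = 29 = 29.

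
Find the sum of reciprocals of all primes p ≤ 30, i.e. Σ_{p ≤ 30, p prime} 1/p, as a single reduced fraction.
Σ 1/p = 9920878441/6469693230

π(30) = 10, so the primes ≤ 30 are [2, 3, 5, 7, 11, 13, 17, 19, 23, 29]. Summing 1/p over these primes: 9920878441/6469693230 ≈ 1.5334. Mertens estimate ln ln(30) + 0.2615 ≈ 1.4856.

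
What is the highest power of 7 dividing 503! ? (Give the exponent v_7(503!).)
v_7(503!) = 82

Legendre's formula: v_p(n!) = Σ_{k ≥ 1} ⌊n / p^k⌋. For p = 7, n = 503, the terms are:
  ⌊503/7^1⌋ = ⌊503/7⌋ = 71
  ⌊503/7^2⌋ = ⌊503/49⌋ = 10
  ⌊503/7^3⌋ = ⌊503/343⌋ = 1
(the next term ⌊503/7^4⌋ = 0, terminating the sum). Summing: v_7(503!) = 71 + 10 + 1 = 82.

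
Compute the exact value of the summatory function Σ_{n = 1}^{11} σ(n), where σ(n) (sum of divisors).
Σ_{n ≤ 11} σ(n) = 99

Compute σ(n) for each 1 ≤ n ≤ 11: σ(1) = 1, σ(2) = 3, σ(3) = 4, σ(4) = 7, σ(5) = 6, σ(6) = 12, σ(7) = 8, σ(8) = 15, σ(9) = 13, σ(10) = 18, σ(11) = 12. Summing all 11 values: 99. (Average order: Σ_{n ≤ x} σ(n) ~ (π²/12) x². For x = 11, (π²/12)·11² ≈ 99.52.)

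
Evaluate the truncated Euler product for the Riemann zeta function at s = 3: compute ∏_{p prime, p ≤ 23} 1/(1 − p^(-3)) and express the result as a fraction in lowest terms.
∏ = 580625301352525/483109627290624

The primes p ≤ 23 are [2, 3, 5, 7, 11, 13, 17, 19, 23]. For each prime, (1 − 1/p^3)^(-1) = p^3 / (p^3 − 1). The product is (1 − 1/2^3)^(-1), (1 − 1/3^3)^(-1), (1 − 1/5^3)^(-1), (1 − 1/7^3)^(-1), (1 − 1/11^3)^(-1), (1 − 1/13^3)^(-1), (1 − 1/17^3)^(-1), (1 − 1/19^3)^(-1), (1 − 1/23^3)^(-1) = ∏ p^3 / (p^3 − 1) = 580625301352525/483109627290624.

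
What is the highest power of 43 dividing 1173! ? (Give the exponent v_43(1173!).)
v_43(1173!) = 27

Legendre's formula: v_p(n!) = Σ_{k ≥ 1} ⌊n / p^k⌋. For p = 43, n = 1173, the terms are:
  ⌊1173/43^1⌋ = ⌊1173/43⌋ = 27
(the next term ⌊1173/43^2⌋ = 0, terminating the sum). Summing: v_43(1173!) = 27 = 27.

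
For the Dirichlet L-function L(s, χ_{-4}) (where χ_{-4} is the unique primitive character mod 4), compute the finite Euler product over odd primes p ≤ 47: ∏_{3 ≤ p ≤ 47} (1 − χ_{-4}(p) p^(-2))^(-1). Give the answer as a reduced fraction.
∏ = 114726379539814929565547/125247697987829760000000

The odd primes p ≤ 47 are [3, 5, 7, 11, 13, 17, 19, 23, 29, 31, 37, 41, 43, 47]. For each, χ(p) = 1 if p ≡ 1 mod 4, χ(p) = −1 if p ≡ 3 mod 4. Taking (1 − χ(p)/p^2)^(-1) = p^2/(p^2 − χ(p)): (1 − (-1)/3^2)^(-1) · (1 − (1)/5^2)^(-1) · (1 − (-1)/7^2)^(-1) · (1 − (-1)/11^2)^(-1) · (1 − (1)/13^2)^(-1) · (1 − (1)/17^2)^(-1) · (1 − (-1)/19^2)^(-1) · (1 − (-1)/23^2)^(-1) · (1 − (1)/29^2)^(-1) · (1 − (-1)/31^2)^(-1) · (1 − (1)/37^2)^(-1) · (1 − (1)/41^2)^(-1) · (1 − (-1)/43^2)^(-1) · (1 − (-1)/47^2)^(-1) = 114726379539814929565547/125247697987829760000000.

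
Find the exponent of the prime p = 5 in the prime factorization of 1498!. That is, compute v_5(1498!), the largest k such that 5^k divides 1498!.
v_5(1498!) = 371

Legendre's formula: v_p(n!) = Σ_{k ≥ 1} ⌊n / p^k⌋. For p = 5, n = 1498, the terms are:
  ⌊1498/5^1⌋ = ⌊1498/5⌋ = 299
  ⌊1498/5^2⌋ = ⌊1498/25⌋ = 59
  ⌊1498/5^3⌋ = ⌊1498/125⌋ = 11
  ⌊1498/5^4⌋ = ⌊1498/625⌋ = 2
(the next term ⌊1498/5^5⌋ = 0, terminating the sum). Summing: v_5(1498!) = 299 + 59 + 11 + 2 = 371.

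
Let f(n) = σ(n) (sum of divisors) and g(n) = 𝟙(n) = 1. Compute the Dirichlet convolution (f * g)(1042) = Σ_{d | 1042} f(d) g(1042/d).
(σ * 𝟙)(1042) = 2092

Divisors of 1042: [1, 2, 521, 1042]. For each d | 1042:
  d = 1: σ(1) · 𝟙(1042/1) = 1 · 1 = 1
  d = 2: σ(2) · 𝟙(1042/2) = 3 · 1 = 3
  d = 521: σ(521) · 𝟙(1042/521) = 522 · 1 = 522
  d = 1042: σ(1042) · 𝟙(1042/1042) = 1566 · 1 = 1566
Summing: (σ * 𝟙)(1042) = 1 + 3 + 522 + 1566 = 2092.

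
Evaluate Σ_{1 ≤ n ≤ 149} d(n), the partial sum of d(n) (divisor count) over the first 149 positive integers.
Σ_{n ≤ 149} d(n) = 768

Compute d(n) for each 1 ≤ n ≤ 149: d(1) = 1, d(2) = 2, d(3) = 2, d(4) = 3, d(5) = 2, d(6) = 4, d(7) = 2, d(8) = 4, d(9) = 3, d(10) = 4, d(11) = 2, d(12) = 6, d(13) = 2, d(14) = 4, d(15) = 4, d(16) = 5, d(17) = 2, d(18) = 6, d(19) = 2, d(20) = 6, d(21) = 4, d(22) = 4, d(23) = 2, d(24) = 8, d(25) = 3, d(26) = 4, d(27) = 4, d(28) = 6, d(29) = 2, d(30) = 8, d(31) = 2, d(32) = 6, d(33) = 4, d(34) = 4, d(35) = 4, d(36) = 9, d(37) = 2, d(38) = 4, d(39) = 4, d(40) = 8, d(41) = 2, d(42) = 8, d(43) = 2, d(44) = 6, d(45) = 6, d(46) = 4, d(47) = 2, d(48) = 10, d(49) = 3, d(50) = 6, d(51) = 4, d(52) = 6, d(53) = 2, d(54) = 8, d(55) = 4, d(56) = 8, d(57) = 4, d(58) = 4, d(59) = 2, d(60) = 12, d(61) = 2, d(62) = 4, d(63) = 6, d(64) = 7, d(65) = 4, d(66) = 8, d(67) = 2, d(68) = 6, d(69) = 4, d(70) = 8, d(71) = 2, d(72) = 12, d(73) = 2, d(74) = 4, d(75) = 6, d(76) = 6, d(77) = 4, d(78) = 8, d(79) = 2, d(80) = 10, d(81) = 5, d(82) = 4, d(83) = 2, d(84) = 12, d(85) = 4, d(86) = 4, d(87) = 4, d(88) = 8, d(89) = 2, d(90) = 12, d(91) = 4, d(92) = 6, d(93) = 4, d(94) = 4, d(95) = 4, d(96) = 12, d(97) = 2, d(98) = 6, d(99) = 6, d(100) = 9, d(101) = 2, d(102) = 8, d(103) = 2, d(104) = 8, d(105) = 8, d(106) = 4, d(107) = 2, d(108) = 12, d(109) = 2, d(110) = 8, d(111) = 4, d(112) = 10, d(113) = 2, d(114) = 8, d(115) = 4, d(116) = 6, d(117) = 6, d(118) = 4, d(119) = 4, d(120) = 16, d(121) = 3, d(122) = 4, d(123) = 4, d(124) = 6, d(125) = 4, d(126) = 12, d(127) = 2, d(128) = 8, d(129) = 4, d(130) = 8, d(131) = 2, d(132) = 12, d(133) = 4, d(134) = 4, d(135) = 8, d(136) = 8, d(137) = 2, d(138) = 8, d(139) = 2, d(140) = 12, d(141) = 4, d(142) = 4, d(143) = 4, d(144) = 15, d(145) = 4, d(146) = 4, d(147) = 6, d(148) = 6, d(149) = 2. Summing all 149 values: 768. (Dirichlet's divisor formula: Σ_{n ≤ x} d(n) = x ln(x) + (2γ − 1) x + O(√x). For x = 149, the asymptotic estimate is ≈ 768.60.)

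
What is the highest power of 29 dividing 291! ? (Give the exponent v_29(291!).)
v_29(291!) = 10

Legendre's formula: v_p(n!) = Σ_{k ≥ 1} ⌊n / p^k⌋. For p = 29, n = 291, the terms are:
  ⌊291/29^1⌋ = ⌊291/29⌋ = 10
(the next term ⌊291/29^2⌋ = 0, terminating the sum). Summing: v_29(291!) = 10 = 10.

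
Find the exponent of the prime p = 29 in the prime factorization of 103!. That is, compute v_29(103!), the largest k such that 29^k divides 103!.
v_29(103!) = 3

Legendre's formula: v_p(n!) = Σ_{k ≥ 1} ⌊n / p^k⌋. For p = 29, n = 103, the terms are:
  ⌊103/29^1⌋ = ⌊103/29⌋ = 3
(the next term ⌊103/29^2⌋ = 0, terminating the sum). Summing: v_29(103!) = 3 = 3.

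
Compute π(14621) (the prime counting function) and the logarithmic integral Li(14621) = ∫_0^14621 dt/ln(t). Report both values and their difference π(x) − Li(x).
π(14621) = 1711;  Li(14621) ≈ 1737.16;  π(x) − Li(x) ≈ -26.16.

Direct count of primes ≤ 14621 gives π(14621) = 1711. Numerical evaluation of the logarithmic integral gives Li(14621) ≈ 1737.16. The difference π(x) − Li(x) ≈ -26.16 is typically negative for small/moderate x (Li(x) overestimates), though Littlewood's theorem shows this sign changes infinitely often.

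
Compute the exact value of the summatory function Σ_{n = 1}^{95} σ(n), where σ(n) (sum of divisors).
Σ_{n ≤ 95} σ(n) = 7405

Compute σ(n) for each 1 ≤ n ≤ 95: σ(1) = 1, σ(2) = 3, σ(3) = 4, σ(4) = 7, σ(5) = 6, σ(6) = 12, σ(7) = 8, σ(8) = 15, σ(9) = 13, σ(10) = 18, σ(11) = 12, σ(12) = 28, σ(13) = 14, σ(14) = 24, σ(15) = 24, σ(16) = 31, σ(17) = 18, σ(18) = 39, σ(19) = 20, σ(20) = 42, σ(21) = 32, σ(22) = 36, σ(23) = 24, σ(24) = 60, σ(25) = 31, σ(26) = 42, σ(27) = 40, σ(28) = 56, σ(29) = 30, σ(30) = 72, σ(31) = 32, σ(32) = 63, σ(33) = 48, σ(34) = 54, σ(35) = 48, σ(36) = 91, σ(37) = 38, σ(38) = 60, σ(39) = 56, σ(40) = 90, σ(41) = 42, σ(42) = 96, σ(43) = 44, σ(44) = 84, σ(45) = 78, σ(46) = 72, σ(47) = 48, σ(48) = 124, σ(49) = 57, σ(50) = 93, σ(51) = 72, σ(52) = 98, σ(53) = 54, σ(54) = 120, σ(55) = 72, σ(56) = 120, σ(57) = 80, σ(58) = 90, σ(59) = 60, σ(60) = 168, σ(61) = 62, σ(62) = 96, σ(63) = 104, σ(64) = 127, σ(65) = 84, σ(66) = 144, σ(67) = 68, σ(68) = 126, σ(69) = 96, σ(70) = 144, σ(71) = 72, σ(72) = 195, σ(73) = 74, σ(74) = 114, σ(75) = 124, σ(76) = 140, σ(77) = 96, σ(78) = 168, σ(79) = 80, σ(80) = 186, σ(81) = 121, σ(82) = 126, σ(83) = 84, σ(84) = 224, σ(85) = 108, σ(86) = 132, σ(87) = 120, σ(88) = 180, σ(89) = 90, σ(90) = 234, σ(91) = 112, σ(92) = 168, σ(93) = 128, σ(94) = 144, σ(95) = 120. Summing all 95 values: 7405. (Average order: Σ_{n ≤ x} σ(n) ~ (π²/12) x². For x = 95, (π²/12)·95² ≈ 7422.76.)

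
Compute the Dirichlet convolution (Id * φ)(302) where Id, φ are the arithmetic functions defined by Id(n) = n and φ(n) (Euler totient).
(Id * φ)(302) = 903

Divisors of 302: [1, 2, 151, 302]. For each d | 302:
  d = 1: Id(1) · φ(302/1) = 1 · 150 = 150
  d = 2: Id(2) · φ(302/2) = 2 · 150 = 300
  d = 151: Id(151) · φ(302/151) = 151 · 1 = 151
  d = 302: Id(302) · φ(302/302) = 302 · 1 = 302
Summing: (Id * φ)(302) = 150 + 300 + 151 + 302 = 903.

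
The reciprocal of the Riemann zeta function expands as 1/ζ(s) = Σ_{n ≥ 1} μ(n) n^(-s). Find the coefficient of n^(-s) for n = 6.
μ(6) = 1

Factor n = 6 = 2 · 3. μ(n) = 0 if any exponent ≥ 2 (not squarefree); otherwise μ(n) = (−1)^{ω(n)} where ω(n) is the number of distinct prime factors. Applying: μ(6) = 1.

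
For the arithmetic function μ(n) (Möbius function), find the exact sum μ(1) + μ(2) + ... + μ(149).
Σ_{n ≤ 149} μ(n) = 0

Compute μ(n) for each 1 ≤ n ≤ 149: μ(1) = 1, μ(2) = -1, μ(3) = -1, μ(4) = 0, μ(5) = -1, μ(6) = 1, μ(7) = -1, μ(8) = 0, μ(9) = 0, μ(10) = 1, μ(11) = -1, μ(12) = 0, μ(13) = -1, μ(14) = 1, μ(15) = 1, μ(16) = 0, μ(17) = -1, μ(18) = 0, μ(19) = -1, μ(20) = 0, μ(21) = 1, μ(22) = 1, μ(23) = -1, μ(24) = 0, μ(25) = 0, μ(26) = 1, μ(27) = 0, μ(28) = 0, μ(29) = -1, μ(30) = -1, μ(31) = -1, μ(32) = 0, μ(33) = 1, μ(34) = 1, μ(35) = 1, μ(36) = 0, μ(37) = -1, μ(38) = 1, μ(39) = 1, μ(40) = 0, μ(41) = -1, μ(42) = -1, μ(43) = -1, μ(44) = 0, μ(45) = 0, μ(46) = 1, μ(47) = -1, μ(48) = 0, μ(49) = 0, μ(50) = 0, μ(51) = 1, μ(52) = 0, μ(53) = -1, μ(54) = 0, μ(55) = 1, μ(56) = 0, μ(57) = 1, μ(58) = 1, μ(59) = -1, μ(60) = 0, μ(61) = -1, μ(62) = 1, μ(63) = 0, μ(64) = 0, μ(65) = 1, μ(66) = -1, μ(67) = -1, μ(68) = 0, μ(69) = 1, μ(70) = -1, μ(71) = -1, μ(72) = 0, μ(73) = -1, μ(74) = 1, μ(75) = 0, μ(76) = 0, μ(77) = 1, μ(78) = -1, μ(79) = -1, μ(80) = 0, μ(81) = 0, μ(82) = 1, μ(83) = -1, μ(84) = 0, μ(85) = 1, μ(86) = 1, μ(87) = 1, μ(88) = 0, μ(89) = -1, μ(90) = 0, μ(91) = 1, μ(92) = 0, μ(93) = 1, μ(94) = 1, μ(95) = 1, μ(96) = 0, μ(97) = -1, μ(98) = 0, μ(99) = 0, μ(100) = 0, μ(101) = -1, μ(102) = -1, μ(103) = -1, μ(104) = 0, μ(105) = -1, μ(106) = 1, μ(107) = -1, μ(108) = 0, μ(109) = -1, μ(110) = -1, μ(111) = 1, μ(112) = 0, μ(113) = -1, μ(114) = -1, μ(115) = 1, μ(116) = 0, μ(117) = 0, μ(118) = 1, μ(119) = 1, μ(120) = 0, μ(121) = 0, μ(122) = 1, μ(123) = 1, μ(124) = 0, μ(125) = 0, μ(126) = 0, μ(127) = -1, μ(128) = 0, μ(129) = 1, μ(130) = -1, μ(131) = -1, μ(132) = 0, μ(133) = 1, μ(134) = 1, μ(135) = 0, μ(136) = 0, μ(137) = -1, μ(138) = -1, μ(139) = -1, μ(140) = 0, μ(141) = 1, μ(142) = 1, μ(143) = 1, μ(144) = 0, μ(145) = 1, μ(146) = 1, μ(147) = 0, μ(148) = 0, μ(149) = -1. Summing all 149 values: 0. (Mertens function M(x) = Σ_{n ≤ x} μ(n); on average M(x) should be small (PNT ⟺ M(x) = o(x)).)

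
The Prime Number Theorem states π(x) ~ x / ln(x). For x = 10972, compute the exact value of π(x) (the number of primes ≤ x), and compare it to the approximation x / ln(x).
π(10972) = 1331;  x/ln(x) ≈ 1179.39;  relative error ≈ 11.39%.

Directly count primes up to 10972: π(10972) = 1331. The PNT approximation gives 10972/ln(10972) ≈ 10972/9.30310 ≈ 1179.39. Relative error (π(x) − x/ln(x)) / π(x) ≈ 11.39%; the approximation is known to undercount slightly (Li(x) is a better estimate).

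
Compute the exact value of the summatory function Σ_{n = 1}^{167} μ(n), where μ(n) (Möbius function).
Σ_{n ≤ 167} μ(n) = -1

Compute μ(n) for each 1 ≤ n ≤ 167: μ(1) = 1, μ(2) = -1, μ(3) = -1, μ(4) = 0, μ(5) = -1, μ(6) = 1, μ(7) = -1, μ(8) = 0, μ(9) = 0, μ(10) = 1, μ(11) = -1, μ(12) = 0, μ(13) = -1, μ(14) = 1, μ(15) = 1, μ(16) = 0, μ(17) = -1, μ(18) = 0, μ(19) = -1, μ(20) = 0, μ(21) = 1, μ(22) = 1, μ(23) = -1, μ(24) = 0, μ(25) = 0, μ(26) = 1, μ(27) = 0, μ(28) = 0, μ(29) = -1, μ(30) = -1, μ(31) = -1, μ(32) = 0, μ(33) = 1, μ(34) = 1, μ(35) = 1, μ(36) = 0, μ(37) = -1, μ(38) = 1, μ(39) = 1, μ(40) = 0, μ(41) = -1, μ(42) = -1, μ(43) = -1, μ(44) = 0, μ(45) = 0, μ(46) = 1, μ(47) = -1, μ(48) = 0, μ(49) = 0, μ(50) = 0, μ(51) = 1, μ(52) = 0, μ(53) = -1, μ(54) = 0, μ(55) = 1, μ(56) = 0, μ(57) = 1, μ(58) = 1, μ(59) = -1, μ(60) = 0, μ(61) = -1, μ(62) = 1, μ(63) = 0, μ(64) = 0, μ(65) = 1, μ(66) = -1, μ(67) = -1, μ(68) = 0, μ(69) = 1, μ(70) = -1, μ(71) = -1, μ(72) = 0, μ(73) = -1, μ(74) = 1, μ(75) = 0, μ(76) = 0, μ(77) = 1, μ(78) = -1, μ(79) = -1, μ(80) = 0, μ(81) = 0, μ(82) = 1, μ(83) = -1, μ(84) = 0, μ(85) = 1, μ(86) = 1, μ(87) = 1, μ(88) = 0, μ(89) = -1, μ(90) = 0, μ(91) = 1, μ(92) = 0, μ(93) = 1, μ(94) = 1, μ(95) = 1, μ(96) = 0, μ(97) = -1, μ(98) = 0, μ(99) = 0, μ(100) = 0, μ(101) = -1, μ(102) = -1, μ(103) = -1, μ(104) = 0, μ(105) = -1, μ(106) = 1, μ(107) = -1, μ(108) = 0, μ(109) = -1, μ(110) = -1, μ(111) = 1, μ(112) = 0, μ(113) = -1, μ(114) = -1, μ(115) = 1, μ(116) = 0, μ(117) = 0, μ(118) = 1, μ(119) = 1, μ(120) = 0, μ(121) = 0, μ(122) = 1, μ(123) = 1, μ(124) = 0, μ(125) = 0, μ(126) = 0, μ(127) = -1, μ(128) = 0, μ(129) = 1, μ(130) = -1, μ(131) = -1, μ(132) = 0, μ(133) = 1, μ(134) = 1, μ(135) = 0, μ(136) = 0, μ(137) = -1, μ(138) = -1, μ(139) = -1, μ(140) = 0, μ(141) = 1, μ(142) = 1, μ(143) = 1, μ(144) = 0, μ(145) = 1, μ(146) = 1, μ(147) = 0, μ(148) = 0, μ(149) = -1, μ(150) = 0, μ(151) = -1, μ(152) = 0, μ(153) = 0, μ(154) = -1, μ(155) = 1, μ(156) = 0, μ(157) = -1, μ(158) = 1, μ(159) = 1, μ(160) = 0, μ(161) = 1, μ(162) = 0, μ(163) = -1, μ(164) = 0, μ(165) = -1, μ(166) = 1, μ(167) = -1. Summing all 167 values: -1. (Mertens function M(x) = Σ_{n ≤ x} μ(n); on average M(x) should be small (PNT ⟺ M(x) = o(x)).)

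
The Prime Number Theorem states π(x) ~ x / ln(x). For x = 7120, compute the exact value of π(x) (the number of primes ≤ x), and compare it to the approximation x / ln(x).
π(7120) = 911;  x/ln(x) ≈ 802.65;  relative error ≈ 11.89%.

Directly count primes up to 7120: π(7120) = 911. The PNT approximation gives 7120/ln(7120) ≈ 7120/8.87066 ≈ 802.65. Relative error (π(x) − x/ln(x)) / π(x) ≈ 11.89%; the approximation is known to undercount slightly (Li(x) is a better estimate).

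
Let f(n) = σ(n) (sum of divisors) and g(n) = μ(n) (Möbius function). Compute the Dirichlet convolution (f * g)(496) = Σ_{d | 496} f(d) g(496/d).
(σ * μ)(496) = 496

Divisors of 496: [1, 2, 4, 8, 16, 31, 62, 124, 248, 496]. For each d | 496:
  d = 1: σ(1) · μ(496/1) = 1 · 0 = 0
  d = 2: σ(2) · μ(496/2) = 3 · 0 = 0
  d = 4: σ(4) · μ(496/4) = 7 · 0 = 0
  d = 8: σ(8) · μ(496/8) = 15 · 1 = 15
  d = 16: σ(16) · μ(496/16) = 31 · -1 = -31
  d = 31: σ(31) · μ(496/31) = 32 · 0 = 0
  d = 62: σ(62) · μ(496/62) = 96 · 0 = 0
  d = 124: σ(124) · μ(496/124) = 224 · 0 = 0
  d = 248: σ(248) · μ(496/248) = 480 · -1 = -480
  d = 496: σ(496) · μ(496/496) = 992 · 1 = 992
Summing: (σ * μ)(496) = 0 + 0 + 0 + 15 + -31 + 0 + 0 + 0 + -480 + 992 = 496.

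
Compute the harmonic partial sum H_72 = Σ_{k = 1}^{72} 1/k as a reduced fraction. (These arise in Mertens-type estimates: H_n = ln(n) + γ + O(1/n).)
H_72 = 9112469359293533278712889630349/1874681189225708508850515710400

Direct summation: H_72 = 1 + 1/2 + ... + 1/72. The least common denominator is lcm(1, ..., 72) = 5624043567677125526551547131200; over this denominator the numerator is 5624043567677125526551547131200 + 2812021783838562763275773565600 + 1874681189225708508850515710400 + 1406010891919281381637886782800 + 1124808713535425105310309426240 + 937340594612854254425257855200 + 803434795382446503793078161600 + 703005445959640690818943391400 + 624893729741902836283505236800 + 562404356767712552655154713120 + 511276687970647775141049739200 + 468670297306427127212628927600 + 432618735975163502042426702400 + 401717397691223251896539080800 + 374936237845141701770103142080 + 351502722979820345409471695700 + 330826092216301501561855713600 + 312446864870951418141752618400 + 296002293035638185607976164800 + 281202178383856276327577356560 + 267811598460815501264359387200 + 255638343985323887570524869600 + 244523633377266327241371614400 + 234335148653213563606314463800 + 224961742707085021062061885248 + 216309367987581751021213351200 + 208297909913967612094501745600 + 200858698845611625948269540400 + 193932536816452604363846452800 + 187468118922570850885051571040 + 181420760247649210533920875200 + 175751361489910172704735847850 + 170425562656882591713683246400 + 165413046108150750780927856800 + 160686959076489300758615632320 + 156223432435475709070876309200 + 152001177504787176393285057600 + 148001146517819092803988082400 + 144206245325054500680808900800 + 140601089191928138163788678280 + 137171794333588427476867003200 + 133905799230407750632179693600 + 130791710876212221547710398400 + 127819171992661943785262434800 + 124978745948380567256701047360 + 122261816688633163620685807200 + 119660501439938840990458449600 + 117167574326606781803157231900 + 114776399340349500541868308800 + 112480871353542510531030942624 + 110275364072100500520618571200 + 108154683993790875510606675600 + 106114029578813689180217870400 + 104148954956983806047250872800 + 102255337594129555028209947840 + 100429349422805812974134770200 + 98667431011879395202658721600 + 96966268408226302181923226400 + 95322772333510602144941476800 + 93734059461285425442525785520 + 92197435535690582402484379200 + 90710380123824605266960437600 + 89270532820271833754786462400 + 87875680744955086352367923925 + 86523747195032700408485340480 + 85212781328441295856841623200 + 83940948771300380993306673600 + 82706523054075375390463928400 + 81507877792422109080457204800 + 80343479538244650379307816160 + 79211881234889091923261227200 + 78111716217737854535438154600 = 27337408077880599836138668891047, so H_72 = 27337408077880599836138668891047/5624043567677125526551547131200; reducing by gcd(27337408077880599836138668891047, 5624043567677125526551547131200) = 3 gives 9112469359293533278712889630349/1874681189225708508850515710400 ≈ 4.86081. (The PNT-adjacent estimate ln(72) + γ ≈ 4.85388 matches within O(1/n).)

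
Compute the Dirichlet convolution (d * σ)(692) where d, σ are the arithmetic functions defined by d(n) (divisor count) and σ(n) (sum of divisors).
(d * σ)(692) = 2816

Divisors of 692: [1, 2, 4, 173, 346, 692]. For each d | 692:
  d = 1: d(1) · σ(692/1) = 1 · 1218 = 1218
  d = 2: d(2) · σ(692/2) = 2 · 522 = 1044
  d = 4: d(4) · σ(692/4) = 3 · 174 = 522
  d = 173: d(173) · σ(692/173) = 2 · 7 = 14
  d = 346: d(346) · σ(692/346) = 4 · 3 = 12
  d = 692: d(692) · σ(692/692) = 6 · 1 = 6
Summing: (d * σ)(692) = 1218 + 1044 + 522 + 14 + 12 + 6 = 2816.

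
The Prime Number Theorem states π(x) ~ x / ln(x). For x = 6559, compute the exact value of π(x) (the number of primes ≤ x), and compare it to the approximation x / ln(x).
π(6559) = 847;  x/ln(x) ≈ 746.31;  relative error ≈ 11.89%.

Directly count primes up to 6559: π(6559) = 847. The PNT approximation gives 6559/ln(6559) ≈ 6559/8.78859 ≈ 746.31. Relative error (π(x) − x/ln(x)) / π(x) ≈ 11.89%; the approximation is known to undercount slightly (Li(x) is a better estimate).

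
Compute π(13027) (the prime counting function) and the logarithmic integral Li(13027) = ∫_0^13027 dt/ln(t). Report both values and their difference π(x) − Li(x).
π(13027) = 1551;  Li(13027) ≈ 1569.96;  π(x) − Li(x) ≈ -18.96.

Direct count of primes ≤ 13027 gives π(13027) = 1551. Numerical evaluation of the logarithmic integral gives Li(13027) ≈ 1569.96. The difference π(x) − Li(x) ≈ -18.96 is typically negative for small/moderate x (Li(x) overestimates), though Littlewood's theorem shows this sign changes infinitely often.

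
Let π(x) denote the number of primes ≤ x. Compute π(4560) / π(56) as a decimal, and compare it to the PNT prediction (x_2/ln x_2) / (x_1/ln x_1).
π(4560)/π(56) = 617/16 ≈ 38.5625;  PNT prediction ≈ 38.9051.

π(56) = 16 and π(4560) = 617, so π(4560)/π(56) ≈ 38.5625. The PNT-predicted ratio is (4560/ln(4560)) / (56/ln(56)) ≈ 38.9051. The two agree to within a few percent, as expected.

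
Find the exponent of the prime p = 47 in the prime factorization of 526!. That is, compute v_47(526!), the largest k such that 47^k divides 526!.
v_47(526!) = 11

Legendre's formula: v_p(n!) = Σ_{k ≥ 1} ⌊n / p^k⌋. For p = 47, n = 526, the terms are:
  ⌊526/47^1⌋ = ⌊526/47⌋ = 11
(the next term ⌊526/47^2⌋ = 0, terminating the sum). Summing: v_47(526!) = 11 = 11.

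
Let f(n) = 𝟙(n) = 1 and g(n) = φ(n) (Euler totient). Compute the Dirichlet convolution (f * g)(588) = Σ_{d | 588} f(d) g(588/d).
(𝟙 * φ)(588) = 588

Divisors of 588: [1, 2, 3, 4, 6, 7, 12, 14, 21, 28, 42, 49, 84, 98, 147, 196, 294, 588]. For each d | 588:
  d = 1: 𝟙(1) · φ(588/1) = 1 · 168 = 168
  d = 2: 𝟙(2) · φ(588/2) = 1 · 84 = 84
  d = 3: 𝟙(3) · φ(588/3) = 1 · 84 = 84
  d = 4: 𝟙(4) · φ(588/4) = 1 · 84 = 84
  d = 6: 𝟙(6) · φ(588/6) = 1 · 42 = 42
  d = 7: 𝟙(7) · φ(588/7) = 1 · 24 = 24
  d = 12: 𝟙(12) · φ(588/12) = 1 · 42 = 42
  d = 14: 𝟙(14) · φ(588/14) = 1 · 12 = 12
  d = 21: 𝟙(21) · φ(588/21) = 1 · 12 = 12
  d = 28: 𝟙(28) · φ(588/28) = 1 · 12 = 12
  d = 42: 𝟙(42) · φ(588/42) = 1 · 6 = 6
  d = 49: 𝟙(49) · φ(588/49) = 1 · 4 = 4
  d = 84: 𝟙(84) · φ(588/84) = 1 · 6 = 6
  d = 98: 𝟙(98) · φ(588/98) = 1 · 2 = 2
  d = 147: 𝟙(147) · φ(588/147) = 1 · 2 = 2
  d = 196: 𝟙(196) · φ(588/196) = 1 · 2 = 2
  d = 294: 𝟙(294) · φ(588/294) = 1 · 1 = 1
  d = 588: 𝟙(588) · φ(588/588) = 1 · 1 = 1
Summing: (𝟙 * φ)(588) = 168 + 84 + 84 + 84 + 42 + 24 + 42 + 12 + 12 + 12 + 6 + 4 + 6 + 2 + 2 + 2 + 1 + 1 = 588.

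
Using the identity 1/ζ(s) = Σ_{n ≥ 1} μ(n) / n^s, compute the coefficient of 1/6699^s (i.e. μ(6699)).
μ(6699) = 1

Factor n = 6699 = 3 · 7 · 11 · 29. μ(n) = 0 if any exponent ≥ 2 (not squarefree); otherwise μ(n) = (−1)^{ω(n)} where ω(n) is the number of distinct prime factors. Applying: μ(6699) = 1.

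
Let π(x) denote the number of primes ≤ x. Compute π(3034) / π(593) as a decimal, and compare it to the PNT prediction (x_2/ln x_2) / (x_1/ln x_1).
π(3034)/π(593) = 434/108 ≈ 4.0185;  PNT prediction ≈ 4.0746.

π(593) = 108 and π(3034) = 434, so π(3034)/π(593) ≈ 4.0185. The PNT-predicted ratio is (3034/ln(3034)) / (593/ln(593)) ≈ 4.0746. The two agree to within a few percent, as expected.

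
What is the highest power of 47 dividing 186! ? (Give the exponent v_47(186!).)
v_47(186!) = 3

Legendre's formula: v_p(n!) = Σ_{k ≥ 1} ⌊n / p^k⌋. For p = 47, n = 186, the terms are:
  ⌊186/47^1⌋ = ⌊186/47⌋ = 3
(the next term ⌊186/47^2⌋ = 0, terminating the sum). Summing: v_47(186!) = 3 = 3.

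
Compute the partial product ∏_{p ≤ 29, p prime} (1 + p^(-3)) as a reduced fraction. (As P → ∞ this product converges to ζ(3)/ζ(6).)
∏ = 78620132935596220416/66547712017729010255

The primes p ≤ 29 are [2, 3, 5, 7, 11, 13, 17, 19, 23, 29]. For each, (1 + 1/p^3) = (p^3 + 1)/p^3. Multiplying these fractions over p ∈ [2, 3, 5, 7, 11, 13, 17, 19, 23, 29] gives 78620132935596220416/66547712017729010255. (In the limit P → ∞ this tends to ζ(3)/ζ(6).)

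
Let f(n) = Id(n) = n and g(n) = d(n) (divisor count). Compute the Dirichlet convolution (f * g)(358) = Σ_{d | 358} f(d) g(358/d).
(Id * d)(358) = 724

Divisors of 358: [1, 2, 179, 358]. For each d | 358:
  d = 1: Id(1) · d(358/1) = 1 · 4 = 4
  d = 2: Id(2) · d(358/2) = 2 · 2 = 4
  d = 179: Id(179) · d(358/179) = 179 · 2 = 358
  d = 358: Id(358) · d(358/358) = 358 · 1 = 358
Summing: (Id * d)(358) = 4 + 4 + 358 + 358 = 724.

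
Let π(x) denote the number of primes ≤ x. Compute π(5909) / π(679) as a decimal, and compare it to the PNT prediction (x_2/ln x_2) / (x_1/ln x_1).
π(5909)/π(679) = 777/123 ≈ 6.3171;  PNT prediction ≈ 6.5343.

π(679) = 123 and π(5909) = 777, so π(5909)/π(679) ≈ 6.3171. The PNT-predicted ratio is (5909/ln(5909)) / (679/ln(679)) ≈ 6.5343. The two agree to within a few percent, as expected.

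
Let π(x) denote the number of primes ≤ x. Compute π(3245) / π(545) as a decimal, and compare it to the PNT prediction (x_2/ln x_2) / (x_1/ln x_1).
π(3245)/π(545) = 457/100 ≈ 4.5700;  PNT prediction ≈ 4.6402.

π(545) = 100 and π(3245) = 457, so π(3245)/π(545) ≈ 4.5700. The PNT-predicted ratio is (3245/ln(3245)) / (545/ln(545)) ≈ 4.6402. The two agree to within a few percent, as expected.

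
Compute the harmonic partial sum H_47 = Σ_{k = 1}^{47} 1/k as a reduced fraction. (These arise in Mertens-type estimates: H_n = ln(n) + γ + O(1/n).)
H_47 = 280682601097106968469/63245806209101973600

Direct summation: H_47 = 1 + 1/2 + ... + 1/47. The least common denominator is lcm(1, ..., 47) = 442720643463713815200; over this denominator the numerator is 442720643463713815200 + 221360321731856907600 + 147573547821237938400 + 110680160865928453800 + 88544128692742763040 + 73786773910618969200 + 63245806209101973600 + 55340080432964226900 + 49191182607079312800 + 44272064346371381520 + 40247331223973983200 + 36893386955309484600 + 34055434112593370400 + 31622903104550986800 + 29514709564247587680 + 27670040216482113450 + 26042390791983165600 + 24595591303539656400 + 23301086498090200800 + 22136032173185690760 + 21081935403033991200 + 20123665611986991600 + 19248723628857122400 + 18446693477654742300 + 17708825738548552608 + 17027717056296685200 + 16397060869026437600 + 15811451552275493400 + 15266229084955648800 + 14757354782123793840 + 14281311079474639200 + 13835020108241056725 + 13415777074657994400 + 13021195395991582800 + 12649161241820394720 + 12297795651769828200 + 11965422796316589600 + 11650543249045100400 + 11351811370864456800 + 11068016086592845380 + 10798064474724727200 + 10540967701516995600 + 10295828917760786400 + 10061832805993495800 + 9838236521415862560 + 9624361814428561200 + 9419588158802421600 = 1964778207679748779283, so H_47 = 1964778207679748779283/442720643463713815200; reducing by gcd(1964778207679748779283, 442720643463713815200) = 7 gives 280682601097106968469/63245806209101973600 ≈ 4.43796. (The PNT-adjacent estimate ln(47) + γ ≈ 4.42736 matches within O(1/n).)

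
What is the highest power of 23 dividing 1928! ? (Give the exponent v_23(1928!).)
v_23(1928!) = 86

Legendre's formula: v_p(n!) = Σ_{k ≥ 1} ⌊n / p^k⌋. For p = 23, n = 1928, the terms are:
  ⌊1928/23^1⌋ = ⌊1928/23⌋ = 83
  ⌊1928/23^2⌋ = ⌊1928/529⌋ = 3
(the next term ⌊1928/23^3⌋ = 0, terminating the sum). Summing: v_23(1928!) = 83 + 3 = 86.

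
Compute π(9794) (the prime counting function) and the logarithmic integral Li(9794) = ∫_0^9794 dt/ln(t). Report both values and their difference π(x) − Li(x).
π(9794) = 1208;  Li(9794) ≈ 1223.75;  π(x) − Li(x) ≈ -15.75.

Direct count of primes ≤ 9794 gives π(9794) = 1208. Numerical evaluation of the logarithmic integral gives Li(9794) ≈ 1223.75. The difference π(x) − Li(x) ≈ -15.75 is typically negative for small/moderate x (Li(x) overestimates), though Littlewood's theorem shows this sign changes infinitely often.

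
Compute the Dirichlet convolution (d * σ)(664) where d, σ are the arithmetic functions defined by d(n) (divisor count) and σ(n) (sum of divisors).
(d * σ)(664) = 3612

Divisors of 664: [1, 2, 4, 8, 83, 166, 332, 664]. For each d | 664:
  d = 1: d(1) · σ(664/1) = 1 · 1260 = 1260
  d = 2: d(2) · σ(664/2) = 2 · 588 = 1176
  d = 4: d(4) · σ(664/4) = 3 · 252 = 756
  d = 8: d(8) · σ(664/8) = 4 · 84 = 336
  d = 83: d(83) · σ(664/83) = 2 · 15 = 30
  d = 166: d(166) · σ(664/166) = 4 · 7 = 28
  d = 332: d(332) · σ(664/332) = 6 · 3 = 18
  d = 664: d(664) · σ(664/664) = 8 · 1 = 8
Summing: (d * σ)(664) = 1260 + 1176 + 756 + 336 + 30 + 28 + 18 + 8 = 3612.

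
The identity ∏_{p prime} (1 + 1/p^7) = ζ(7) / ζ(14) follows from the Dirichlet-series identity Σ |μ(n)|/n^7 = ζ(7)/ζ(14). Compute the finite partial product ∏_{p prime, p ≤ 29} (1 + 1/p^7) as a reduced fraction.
∏ = 1658744036118718418963507162415104573095141861758633096704/1645110150228546948958650084059359035220017760620475653125

The primes p ≤ 29 are [2, 3, 5, 7, 11, 13, 17, 19, 23, 29]. For each, (1 + 1/p^7) = (p^7 + 1)/p^7. Multiplying these fractions over p ∈ [2, 3, 5, 7, 11, 13, 17, 19, 23, 29] gives 1658744036118718418963507162415104573095141861758633096704/1645110150228546948958650084059359035220017760620475653125. (In the limit P → ∞ this tends to ζ(7)/ζ(14).)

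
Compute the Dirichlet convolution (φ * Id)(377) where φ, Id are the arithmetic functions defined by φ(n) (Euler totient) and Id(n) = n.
(φ * Id)(377) = 1425

Divisors of 377: [1, 13, 29, 377]. For each d | 377:
  d = 1: φ(1) · Id(377/1) = 1 · 377 = 377
  d = 13: φ(13) · Id(377/13) = 12 · 29 = 348
  d = 29: φ(29) · Id(377/29) = 28 · 13 = 364
  d = 377: φ(377) · Id(377/377) = 336 · 1 = 336
Summing: (φ * Id)(377) = 377 + 348 + 364 + 336 = 1425.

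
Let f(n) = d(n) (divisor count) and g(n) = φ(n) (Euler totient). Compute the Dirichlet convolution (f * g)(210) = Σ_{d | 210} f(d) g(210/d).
(d * φ)(210) = 576

Divisors of 210: [1, 2, 3, 5, 6, 7, 10, 14, 15, 21, 30, 35, 42, 70, 105, 210]. For each d | 210:
  d = 1: d(1) · φ(210/1) = 1 · 48 = 48
  d = 2: d(2) · φ(210/2) = 2 · 48 = 96
  d = 3: d(3) · φ(210/3) = 2 · 24 = 48
  d = 5: d(5) · φ(210/5) = 2 · 12 = 24
  d = 6: d(6) · φ(210/6) = 4 · 24 = 96
  d = 7: d(7) · φ(210/7) = 2 · 8 = 16
  d = 10: d(10) · φ(210/10) = 4 · 12 = 48
  d = 14: d(14) · φ(210/14) = 4 · 8 = 32
  d = 15: d(15) · φ(210/15) = 4 · 6 = 24
  d = 21: d(21) · φ(210/21) = 4 · 4 = 16
  d = 30: d(30) · φ(210/30) = 8 · 6 = 48
  d = 35: d(35) · φ(210/35) = 4 · 2 = 8
  d = 42: d(42) · φ(210/42) = 8 · 4 = 32
  d = 70: d(70) · φ(210/70) = 8 · 2 = 16
  d = 105: d(105) · φ(210/105) = 8 · 1 = 8
  d = 210: d(210) · φ(210/210) = 16 · 1 = 16
Summing: (d * φ)(210) = 48 + 96 + 48 + 24 + 96 + 16 + 48 + 32 + 24 + 16 + 48 + 8 + 32 + 16 + 8 + 16 = 576.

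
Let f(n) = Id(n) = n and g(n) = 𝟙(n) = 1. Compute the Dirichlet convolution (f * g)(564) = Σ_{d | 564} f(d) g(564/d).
(Id * 𝟙)(564) = 1344

Divisors of 564: [1, 2, 3, 4, 6, 12, 47, 94, 141, 188, 282, 564]. For each d | 564:
  d = 1: Id(1) · 𝟙(564/1) = 1 · 1 = 1
  d = 2: Id(2) · 𝟙(564/2) = 2 · 1 = 2
  d = 3: Id(3) · 𝟙(564/3) = 3 · 1 = 3
  d = 4: Id(4) · 𝟙(564/4) = 4 · 1 = 4
  d = 6: Id(6) · 𝟙(564/6) = 6 · 1 = 6
  d = 12: Id(12) · 𝟙(564/12) = 12 · 1 = 12
  d = 47: Id(47) · 𝟙(564/47) = 47 · 1 = 47
  d = 94: Id(94) · 𝟙(564/94) = 94 · 1 = 94
  d = 141: Id(141) · 𝟙(564/141) = 141 · 1 = 141
  d = 188: Id(188) · 𝟙(564/188) = 188 · 1 = 188
  d = 282: Id(282) · 𝟙(564/282) = 282 · 1 = 282
  d = 564: Id(564) · 𝟙(564/564) = 564 · 1 = 564
Summing: (Id * 𝟙)(564) = 1 + 2 + 3 + 4 + 6 + 12 + 47 + 94 + 141 + 188 + 282 + 564 = 1344.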